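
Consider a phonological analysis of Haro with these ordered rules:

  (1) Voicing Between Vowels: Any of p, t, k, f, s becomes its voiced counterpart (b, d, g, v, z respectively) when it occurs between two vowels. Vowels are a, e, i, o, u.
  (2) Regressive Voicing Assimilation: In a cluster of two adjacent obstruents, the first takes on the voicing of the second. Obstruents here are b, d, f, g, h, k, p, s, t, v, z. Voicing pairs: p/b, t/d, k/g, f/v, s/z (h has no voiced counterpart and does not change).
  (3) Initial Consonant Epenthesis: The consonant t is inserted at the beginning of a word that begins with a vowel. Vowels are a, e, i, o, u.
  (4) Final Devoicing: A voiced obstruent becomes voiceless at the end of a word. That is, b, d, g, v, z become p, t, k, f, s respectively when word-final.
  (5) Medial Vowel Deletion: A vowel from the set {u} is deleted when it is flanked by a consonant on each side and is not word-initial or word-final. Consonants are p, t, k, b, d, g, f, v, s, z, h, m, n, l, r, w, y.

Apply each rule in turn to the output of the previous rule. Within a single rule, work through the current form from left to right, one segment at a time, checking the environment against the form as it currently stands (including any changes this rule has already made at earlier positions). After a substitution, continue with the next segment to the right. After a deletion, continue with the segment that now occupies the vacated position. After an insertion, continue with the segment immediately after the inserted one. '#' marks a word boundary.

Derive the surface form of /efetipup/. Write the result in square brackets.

[tevedibp]

(1) Voicing Between Vowels: [efetipup] → [evedibup]
(2) Regressive Voicing Assimilation: no change — [evedibup]
(3) Initial Consonant Epenthesis: [evedibup] → [tevedibup]
(4) Final Devoicing: no change — [tevedibup]
(5) Medial Vowel Deletion: [tevedibup] → [tevedibp]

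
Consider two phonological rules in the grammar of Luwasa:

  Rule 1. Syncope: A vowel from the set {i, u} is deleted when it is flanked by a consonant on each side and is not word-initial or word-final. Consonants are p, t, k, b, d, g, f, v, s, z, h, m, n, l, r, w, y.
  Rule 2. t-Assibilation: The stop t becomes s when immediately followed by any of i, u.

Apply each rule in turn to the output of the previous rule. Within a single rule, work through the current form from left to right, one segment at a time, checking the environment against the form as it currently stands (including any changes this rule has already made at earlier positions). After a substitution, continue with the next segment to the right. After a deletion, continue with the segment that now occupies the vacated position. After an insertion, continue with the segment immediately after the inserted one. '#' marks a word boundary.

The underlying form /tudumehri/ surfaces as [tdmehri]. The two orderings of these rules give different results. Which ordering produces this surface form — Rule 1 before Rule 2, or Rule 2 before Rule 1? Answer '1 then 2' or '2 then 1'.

1 then 2

Order 1 then 2:
  1 Syncope: [tudumehri] → [tdmehri]
  2 t-Assibilation: no change — [tdmehri]
  result: [tdmehri]
Order 2 then 1:
  2 t-Assibilation: [tudumehri] → [sudumehri]
  1 Syncope: [sudumehri] → [sdmehri]
  result: [sdmehri]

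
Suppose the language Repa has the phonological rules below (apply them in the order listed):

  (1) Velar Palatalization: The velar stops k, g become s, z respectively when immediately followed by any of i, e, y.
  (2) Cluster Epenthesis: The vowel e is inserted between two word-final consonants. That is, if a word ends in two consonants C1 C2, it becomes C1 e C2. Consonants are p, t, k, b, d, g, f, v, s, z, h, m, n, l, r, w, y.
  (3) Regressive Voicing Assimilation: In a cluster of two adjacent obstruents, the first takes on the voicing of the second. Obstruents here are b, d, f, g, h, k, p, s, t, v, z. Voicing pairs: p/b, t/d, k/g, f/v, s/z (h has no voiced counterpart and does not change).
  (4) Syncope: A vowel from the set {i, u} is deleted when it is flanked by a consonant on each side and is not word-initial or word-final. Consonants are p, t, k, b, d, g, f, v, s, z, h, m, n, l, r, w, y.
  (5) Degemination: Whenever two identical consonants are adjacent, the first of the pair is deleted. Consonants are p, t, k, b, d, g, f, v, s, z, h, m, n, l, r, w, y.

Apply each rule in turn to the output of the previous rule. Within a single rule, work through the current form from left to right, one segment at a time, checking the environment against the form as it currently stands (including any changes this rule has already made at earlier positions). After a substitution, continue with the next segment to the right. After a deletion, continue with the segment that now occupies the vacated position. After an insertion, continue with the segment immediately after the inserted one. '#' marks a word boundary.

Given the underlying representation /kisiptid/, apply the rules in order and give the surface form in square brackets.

(1) Velar Palatalization: [kisiptid] → [sisiptid]
(2) Cluster Epenthesis: no change — [sisiptid]
(3) Regressive Voicing Assimilation: no change — [sisiptid]
(4) Syncope: [sisiptid] → [ssptd]
(5) Degemination: [ssptd] → [sptd]

[sptd]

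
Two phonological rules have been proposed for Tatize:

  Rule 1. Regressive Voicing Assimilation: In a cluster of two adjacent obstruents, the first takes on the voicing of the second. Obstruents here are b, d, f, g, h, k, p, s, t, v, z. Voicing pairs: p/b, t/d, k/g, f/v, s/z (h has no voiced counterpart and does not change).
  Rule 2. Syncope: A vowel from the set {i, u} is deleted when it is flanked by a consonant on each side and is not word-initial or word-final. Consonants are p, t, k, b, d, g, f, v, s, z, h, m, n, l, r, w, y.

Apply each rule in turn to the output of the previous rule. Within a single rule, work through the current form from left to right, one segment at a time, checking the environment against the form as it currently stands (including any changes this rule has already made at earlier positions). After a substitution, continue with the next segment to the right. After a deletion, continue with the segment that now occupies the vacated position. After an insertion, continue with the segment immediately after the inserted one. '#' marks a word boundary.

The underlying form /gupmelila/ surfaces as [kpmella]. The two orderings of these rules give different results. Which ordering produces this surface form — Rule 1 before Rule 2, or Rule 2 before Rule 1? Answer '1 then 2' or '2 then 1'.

2 then 1

Order 1 then 2:
  1 Regressive Voicing Assimilation: no change — [gupmelila]
  2 Syncope: [gupmelila] → [gpmella]
  result: [gpmella]
Order 2 then 1:
  2 Syncope: [gupmelila] → [gpmella]
  1 Regressive Voicing Assimilation: [gpmella] → [kpmella]
  result: [kpmella]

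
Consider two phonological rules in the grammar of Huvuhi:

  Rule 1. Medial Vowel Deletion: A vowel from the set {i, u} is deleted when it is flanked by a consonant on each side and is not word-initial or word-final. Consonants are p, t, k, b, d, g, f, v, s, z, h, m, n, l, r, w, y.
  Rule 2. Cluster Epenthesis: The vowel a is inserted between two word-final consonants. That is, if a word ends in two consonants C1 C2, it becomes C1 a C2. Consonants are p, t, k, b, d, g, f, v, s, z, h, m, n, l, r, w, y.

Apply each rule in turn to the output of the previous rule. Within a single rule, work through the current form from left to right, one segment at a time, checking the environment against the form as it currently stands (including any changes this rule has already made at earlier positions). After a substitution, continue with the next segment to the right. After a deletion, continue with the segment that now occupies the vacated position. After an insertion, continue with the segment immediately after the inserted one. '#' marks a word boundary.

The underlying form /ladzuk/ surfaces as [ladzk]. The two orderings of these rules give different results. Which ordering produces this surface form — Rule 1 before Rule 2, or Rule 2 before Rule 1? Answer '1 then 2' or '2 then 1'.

2 then 1

Order 1 then 2:
  1 Medial Vowel Deletion: [ladzuk] → [ladzk]
  2 Cluster Epenthesis: [ladzk] → [ladzak]
  result: [ladzak]
Order 2 then 1:
  2 Cluster Epenthesis: no change — [ladzuk]
  1 Medial Vowel Deletion: [ladzuk] → [ladzk]
  result: [ladzk]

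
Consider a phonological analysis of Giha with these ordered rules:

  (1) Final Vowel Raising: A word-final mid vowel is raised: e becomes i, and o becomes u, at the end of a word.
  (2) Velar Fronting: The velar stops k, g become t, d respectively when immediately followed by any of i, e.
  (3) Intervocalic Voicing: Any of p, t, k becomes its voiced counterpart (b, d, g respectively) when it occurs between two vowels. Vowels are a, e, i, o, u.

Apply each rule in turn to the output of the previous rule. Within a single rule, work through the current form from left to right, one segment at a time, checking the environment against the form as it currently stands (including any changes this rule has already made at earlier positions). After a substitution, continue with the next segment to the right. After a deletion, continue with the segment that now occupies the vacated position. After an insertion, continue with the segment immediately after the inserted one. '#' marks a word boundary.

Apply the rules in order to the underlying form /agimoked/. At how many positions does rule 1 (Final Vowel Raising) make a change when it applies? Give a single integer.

0

(1) Final Vowel Raising: no change — [agimoked]
(2) Velar Fronting: [agimoked] → [adimoted]
(3) Intervocalic Voicing: [adimoted] → [adimoded]
Rule 1 changed 0 position(s).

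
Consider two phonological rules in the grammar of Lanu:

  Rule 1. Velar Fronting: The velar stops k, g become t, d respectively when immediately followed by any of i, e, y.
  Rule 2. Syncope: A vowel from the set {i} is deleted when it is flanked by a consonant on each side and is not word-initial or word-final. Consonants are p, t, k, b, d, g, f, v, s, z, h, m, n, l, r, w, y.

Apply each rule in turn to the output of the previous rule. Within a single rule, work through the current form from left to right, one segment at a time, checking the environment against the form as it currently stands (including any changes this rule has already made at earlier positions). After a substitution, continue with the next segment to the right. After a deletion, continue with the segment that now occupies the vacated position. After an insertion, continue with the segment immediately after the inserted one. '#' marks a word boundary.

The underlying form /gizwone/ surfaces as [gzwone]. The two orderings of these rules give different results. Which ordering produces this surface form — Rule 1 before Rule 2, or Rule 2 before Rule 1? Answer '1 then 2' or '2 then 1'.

2 then 1

Order 1 then 2:
  1 Velar Fronting: [gizwone] → [dizwone]
  2 Syncope: [dizwone] → [dzwone]
  result: [dzwone]
Order 2 then 1:
  2 Syncope: [gizwone] → [gzwone]
  1 Velar Fronting: no change — [gzwone]
  result: [gzwone]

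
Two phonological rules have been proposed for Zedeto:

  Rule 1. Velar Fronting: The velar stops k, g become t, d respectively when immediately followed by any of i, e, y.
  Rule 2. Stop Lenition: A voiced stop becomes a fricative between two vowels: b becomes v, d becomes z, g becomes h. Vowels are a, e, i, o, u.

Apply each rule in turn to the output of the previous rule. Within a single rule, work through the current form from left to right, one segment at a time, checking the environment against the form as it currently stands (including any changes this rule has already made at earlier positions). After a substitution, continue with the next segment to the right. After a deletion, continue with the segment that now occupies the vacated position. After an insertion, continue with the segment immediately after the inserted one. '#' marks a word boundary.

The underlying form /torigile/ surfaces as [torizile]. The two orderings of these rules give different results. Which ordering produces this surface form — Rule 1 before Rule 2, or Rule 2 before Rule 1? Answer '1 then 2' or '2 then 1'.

1 then 2

Order 1 then 2:
  1 Velar Fronting: [torigile] → [toridile]
  2 Stop Lenition: [toridile] → [torizile]
  result: [torizile]
Order 2 then 1:
  2 Stop Lenition: [torigile] → [torihile]
  1 Velar Fronting: no change — [torihile]
  result: [torihile]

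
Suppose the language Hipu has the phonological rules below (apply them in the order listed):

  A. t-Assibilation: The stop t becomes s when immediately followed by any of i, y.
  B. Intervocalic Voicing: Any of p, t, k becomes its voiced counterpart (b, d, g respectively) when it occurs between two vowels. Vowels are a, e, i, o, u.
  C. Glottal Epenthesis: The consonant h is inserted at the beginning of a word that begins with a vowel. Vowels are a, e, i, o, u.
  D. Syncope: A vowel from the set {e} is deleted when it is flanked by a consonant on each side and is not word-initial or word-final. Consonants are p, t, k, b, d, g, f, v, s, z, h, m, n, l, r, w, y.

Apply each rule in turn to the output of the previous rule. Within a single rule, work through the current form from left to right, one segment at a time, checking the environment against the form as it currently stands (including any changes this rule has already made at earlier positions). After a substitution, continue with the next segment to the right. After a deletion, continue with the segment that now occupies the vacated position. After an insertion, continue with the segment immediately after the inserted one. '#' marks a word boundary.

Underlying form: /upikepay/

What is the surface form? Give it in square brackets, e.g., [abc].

A t-Assibilation: no change — [upikepay]
B Intervocalic Voicing: [upikepay] → [ubigebay]
C Glottal Epenthesis: [ubigebay] → [hubigebay]
D Syncope: [hubigebay] → [hubigbay]

[hubigbay]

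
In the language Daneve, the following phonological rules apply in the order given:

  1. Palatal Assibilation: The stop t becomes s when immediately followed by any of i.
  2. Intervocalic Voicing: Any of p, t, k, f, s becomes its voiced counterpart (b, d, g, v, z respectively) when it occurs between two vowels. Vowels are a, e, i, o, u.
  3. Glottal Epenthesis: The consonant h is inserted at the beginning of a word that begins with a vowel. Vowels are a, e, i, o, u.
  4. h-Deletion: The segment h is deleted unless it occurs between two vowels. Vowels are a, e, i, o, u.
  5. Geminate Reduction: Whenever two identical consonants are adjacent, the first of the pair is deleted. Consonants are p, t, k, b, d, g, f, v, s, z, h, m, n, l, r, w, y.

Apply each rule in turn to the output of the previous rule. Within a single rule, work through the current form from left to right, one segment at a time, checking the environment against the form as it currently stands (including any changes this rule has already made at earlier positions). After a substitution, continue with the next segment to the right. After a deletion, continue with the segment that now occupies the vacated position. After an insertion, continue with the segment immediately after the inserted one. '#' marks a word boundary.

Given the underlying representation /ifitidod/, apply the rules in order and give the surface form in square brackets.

1 Palatal Assibilation: [ifitidod] → [ifisidod]
2 Intervocalic Voicing: [ifisidod] → [ivizidod]
3 Glottal Epenthesis: [ivizidod] → [hivizidod]
4 h-Deletion: [hivizidod] → [ivizidod]
5 Geminate Reduction: no change — [ivizidod]

[ivizidod]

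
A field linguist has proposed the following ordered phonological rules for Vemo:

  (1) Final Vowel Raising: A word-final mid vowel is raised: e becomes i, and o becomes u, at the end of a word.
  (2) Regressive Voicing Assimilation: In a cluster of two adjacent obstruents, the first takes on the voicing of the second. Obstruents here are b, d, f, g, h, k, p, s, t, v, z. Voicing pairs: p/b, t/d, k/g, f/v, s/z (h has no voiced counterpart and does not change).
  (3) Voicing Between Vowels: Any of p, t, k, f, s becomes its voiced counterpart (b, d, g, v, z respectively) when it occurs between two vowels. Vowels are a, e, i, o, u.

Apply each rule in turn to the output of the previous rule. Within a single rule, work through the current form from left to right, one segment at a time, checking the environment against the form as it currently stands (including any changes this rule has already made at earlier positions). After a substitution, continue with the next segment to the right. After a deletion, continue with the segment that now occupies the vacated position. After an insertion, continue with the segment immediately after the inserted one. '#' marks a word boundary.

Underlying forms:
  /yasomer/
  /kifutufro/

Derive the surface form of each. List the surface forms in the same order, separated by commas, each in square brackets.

/yasomer/:
  (1) Final Vowel Raising: no change — [yasomer]
  (2) Regressive Voicing Assimilation: no change — [yasomer]
  (3) Voicing Between Vowels: [yasomer] → [yazomer]
/kifutufro/:
  (1) Final Vowel Raising: [kifutufro] → [kifutufru]
  (2) Regressive Voicing Assimilation: no change — [kifutufru]
  (3) Voicing Between Vowels: [kifutufru] → [kivudufru]

[yazomer], [kivudufru]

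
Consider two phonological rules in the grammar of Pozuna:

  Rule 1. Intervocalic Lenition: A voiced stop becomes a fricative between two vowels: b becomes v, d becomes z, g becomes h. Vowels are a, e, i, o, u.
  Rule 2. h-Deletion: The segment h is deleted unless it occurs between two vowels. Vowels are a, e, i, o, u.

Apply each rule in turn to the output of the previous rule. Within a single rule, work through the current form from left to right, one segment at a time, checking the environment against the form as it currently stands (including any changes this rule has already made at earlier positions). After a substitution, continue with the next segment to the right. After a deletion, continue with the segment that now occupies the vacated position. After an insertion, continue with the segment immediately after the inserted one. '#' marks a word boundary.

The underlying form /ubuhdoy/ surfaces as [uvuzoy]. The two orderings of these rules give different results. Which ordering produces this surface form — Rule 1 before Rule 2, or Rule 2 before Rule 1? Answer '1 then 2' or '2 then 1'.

2 then 1

Order 1 then 2:
  1 Intervocalic Lenition: [ubuhdoy] → [uvuhdoy]
  2 h-Deletion: [uvuhdoy] → [uvudoy]
  result: [uvudoy]
Order 2 then 1:
  2 h-Deletion: [ubuhdoy] → [ubudoy]
  1 Intervocalic Lenition: [ubudoy] → [uvuzoy]
  result: [uvuzoy]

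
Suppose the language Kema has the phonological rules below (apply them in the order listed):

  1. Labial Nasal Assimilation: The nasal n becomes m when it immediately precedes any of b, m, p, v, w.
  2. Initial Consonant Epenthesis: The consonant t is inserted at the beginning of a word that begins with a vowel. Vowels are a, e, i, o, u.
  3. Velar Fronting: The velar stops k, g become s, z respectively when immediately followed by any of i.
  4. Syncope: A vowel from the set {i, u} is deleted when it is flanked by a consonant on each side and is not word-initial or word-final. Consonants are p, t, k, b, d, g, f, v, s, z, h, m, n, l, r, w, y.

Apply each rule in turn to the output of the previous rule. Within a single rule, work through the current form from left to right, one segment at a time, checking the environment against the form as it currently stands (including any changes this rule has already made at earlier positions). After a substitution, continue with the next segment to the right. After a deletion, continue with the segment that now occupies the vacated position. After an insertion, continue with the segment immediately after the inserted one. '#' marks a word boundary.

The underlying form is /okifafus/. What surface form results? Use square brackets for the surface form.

[tosfafs]

1 Labial Nasal Assimilation: no change — [okifafus]
2 Initial Consonant Epenthesis: [okifafus] → [tokifafus]
3 Velar Fronting: [tokifafus] → [tosifafus]
4 Syncope: [tosifafus] → [tosfafs]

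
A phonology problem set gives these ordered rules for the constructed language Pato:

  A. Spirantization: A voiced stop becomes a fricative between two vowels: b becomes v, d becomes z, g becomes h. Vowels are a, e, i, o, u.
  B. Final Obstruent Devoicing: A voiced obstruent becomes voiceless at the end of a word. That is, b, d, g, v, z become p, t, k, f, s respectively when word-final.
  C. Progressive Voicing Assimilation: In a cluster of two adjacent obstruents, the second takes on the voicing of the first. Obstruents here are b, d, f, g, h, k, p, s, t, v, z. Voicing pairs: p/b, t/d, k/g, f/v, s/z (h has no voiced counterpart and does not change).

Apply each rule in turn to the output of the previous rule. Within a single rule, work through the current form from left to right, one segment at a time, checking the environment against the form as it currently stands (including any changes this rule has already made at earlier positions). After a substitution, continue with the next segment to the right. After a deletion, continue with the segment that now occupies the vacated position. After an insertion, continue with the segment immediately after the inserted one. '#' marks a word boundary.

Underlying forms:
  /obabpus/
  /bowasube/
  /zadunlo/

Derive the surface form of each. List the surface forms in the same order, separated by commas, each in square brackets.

/obabpus/:
  A Spirantization: [obabpus] → [ovabpus]
  B Final Obstruent Devoicing: no change — [ovabpus]
  C Progressive Voicing Assimilation: [ovabpus] → [ovabbus]
/bowasube/:
  A Spirantization: [bowasube] → [bowasuve]
  B Final Obstruent Devoicing: no change — [bowasuve]
  C Progressive Voicing Assimilation: no change — [bowasuve]
/zadunlo/:
  A Spirantization: [zadunlo] → [zazunlo]
  B Final Obstruent Devoicing: no change — [zazunlo]
  C Progressive Voicing Assimilation: no change — [zazunlo]

[ovabbus], [bowasuve], [zazunlo]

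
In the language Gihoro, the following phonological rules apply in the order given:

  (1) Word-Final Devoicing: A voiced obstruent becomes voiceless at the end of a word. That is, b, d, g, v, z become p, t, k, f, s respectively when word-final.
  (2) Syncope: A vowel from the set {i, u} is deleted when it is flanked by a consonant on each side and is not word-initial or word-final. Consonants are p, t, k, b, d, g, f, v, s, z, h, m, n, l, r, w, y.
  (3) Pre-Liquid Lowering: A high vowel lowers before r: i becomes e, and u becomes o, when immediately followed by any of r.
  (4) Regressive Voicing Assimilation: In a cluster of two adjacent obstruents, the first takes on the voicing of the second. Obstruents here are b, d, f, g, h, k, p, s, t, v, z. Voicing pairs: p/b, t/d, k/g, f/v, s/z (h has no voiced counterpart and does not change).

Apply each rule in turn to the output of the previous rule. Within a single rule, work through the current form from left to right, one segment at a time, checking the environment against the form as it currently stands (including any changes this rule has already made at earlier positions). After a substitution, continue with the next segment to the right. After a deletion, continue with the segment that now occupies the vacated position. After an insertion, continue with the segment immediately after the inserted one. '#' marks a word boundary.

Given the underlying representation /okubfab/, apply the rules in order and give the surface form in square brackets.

(1) Word-Final Devoicing: [okubfab] → [okubfap]
(2) Syncope: [okubfap] → [okbfap]
(3) Pre-Liquid Lowering: no change — [okbfap]
(4) Regressive Voicing Assimilation: [okbfap] → [ogpfap]

[ogpfap]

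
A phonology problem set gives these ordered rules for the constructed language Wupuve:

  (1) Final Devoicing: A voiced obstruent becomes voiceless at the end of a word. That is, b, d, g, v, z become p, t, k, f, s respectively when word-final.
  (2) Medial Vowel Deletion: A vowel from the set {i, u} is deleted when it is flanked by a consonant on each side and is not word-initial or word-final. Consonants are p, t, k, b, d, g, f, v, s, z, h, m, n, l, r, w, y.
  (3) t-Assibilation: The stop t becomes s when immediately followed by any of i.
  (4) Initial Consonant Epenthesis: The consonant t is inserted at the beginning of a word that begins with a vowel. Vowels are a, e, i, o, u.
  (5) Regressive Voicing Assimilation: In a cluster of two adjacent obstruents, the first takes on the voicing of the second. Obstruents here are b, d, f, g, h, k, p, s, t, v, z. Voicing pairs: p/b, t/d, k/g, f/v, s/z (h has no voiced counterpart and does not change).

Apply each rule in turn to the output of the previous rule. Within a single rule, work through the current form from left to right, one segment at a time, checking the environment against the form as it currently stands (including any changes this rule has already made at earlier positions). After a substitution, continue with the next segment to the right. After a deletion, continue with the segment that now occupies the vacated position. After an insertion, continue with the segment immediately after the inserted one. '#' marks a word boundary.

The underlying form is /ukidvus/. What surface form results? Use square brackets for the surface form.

[tugdfs]

(1) Final Devoicing: no change — [ukidvus]
(2) Medial Vowel Deletion: [ukidvus] → [ukdvs]
(3) t-Assibilation: no change — [ukdvs]
(4) Initial Consonant Epenthesis: [ukdvs] → [tukdvs]
(5) Regressive Voicing Assimilation: [tukdvs] → [tugdfs]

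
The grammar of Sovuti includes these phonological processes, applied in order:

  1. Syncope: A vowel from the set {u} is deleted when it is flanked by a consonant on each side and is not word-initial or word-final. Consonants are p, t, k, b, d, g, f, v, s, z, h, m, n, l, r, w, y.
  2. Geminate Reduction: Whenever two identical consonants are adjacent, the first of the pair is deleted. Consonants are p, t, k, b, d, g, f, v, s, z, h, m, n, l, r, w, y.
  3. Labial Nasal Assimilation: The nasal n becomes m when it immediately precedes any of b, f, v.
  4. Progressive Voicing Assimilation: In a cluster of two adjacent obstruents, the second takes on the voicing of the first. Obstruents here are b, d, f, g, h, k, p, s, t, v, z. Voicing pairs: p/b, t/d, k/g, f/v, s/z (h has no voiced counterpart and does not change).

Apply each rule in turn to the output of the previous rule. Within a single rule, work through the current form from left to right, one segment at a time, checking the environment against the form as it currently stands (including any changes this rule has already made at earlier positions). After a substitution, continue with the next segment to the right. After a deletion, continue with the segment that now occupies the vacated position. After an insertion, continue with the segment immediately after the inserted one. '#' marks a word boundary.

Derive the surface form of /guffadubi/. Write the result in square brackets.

1 Syncope: [guffadubi] → [gffadbi]
2 Geminate Reduction: [gffadbi] → [gfadbi]
3 Labial Nasal Assimilation: no change — [gfadbi]
4 Progressive Voicing Assimilation: [gfadbi] → [gvadbi]

[gvadbi]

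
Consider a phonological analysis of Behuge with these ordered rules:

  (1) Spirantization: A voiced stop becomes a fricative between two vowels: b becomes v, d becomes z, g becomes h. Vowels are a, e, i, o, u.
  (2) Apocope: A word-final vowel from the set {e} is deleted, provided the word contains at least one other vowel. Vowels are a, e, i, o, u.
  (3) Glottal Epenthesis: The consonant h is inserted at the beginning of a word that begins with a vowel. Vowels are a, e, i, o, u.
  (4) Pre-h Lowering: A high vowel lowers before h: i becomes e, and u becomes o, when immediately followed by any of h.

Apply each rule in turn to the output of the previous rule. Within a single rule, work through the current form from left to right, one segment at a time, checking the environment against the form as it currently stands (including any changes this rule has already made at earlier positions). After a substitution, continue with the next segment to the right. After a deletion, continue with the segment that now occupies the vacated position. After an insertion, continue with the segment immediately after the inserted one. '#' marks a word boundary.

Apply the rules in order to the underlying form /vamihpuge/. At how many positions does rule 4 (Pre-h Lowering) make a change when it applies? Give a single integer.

(1) Spirantization: [vamihpuge] → [vamihpuhe]
(2) Apocope: [vamihpuhe] → [vamihpuh]
(3) Glottal Epenthesis: no change — [vamihpuh]
(4) Pre-h Lowering: [vamihpuh] → [vamehpoh]
Rule 4 changed 2 position(s).

2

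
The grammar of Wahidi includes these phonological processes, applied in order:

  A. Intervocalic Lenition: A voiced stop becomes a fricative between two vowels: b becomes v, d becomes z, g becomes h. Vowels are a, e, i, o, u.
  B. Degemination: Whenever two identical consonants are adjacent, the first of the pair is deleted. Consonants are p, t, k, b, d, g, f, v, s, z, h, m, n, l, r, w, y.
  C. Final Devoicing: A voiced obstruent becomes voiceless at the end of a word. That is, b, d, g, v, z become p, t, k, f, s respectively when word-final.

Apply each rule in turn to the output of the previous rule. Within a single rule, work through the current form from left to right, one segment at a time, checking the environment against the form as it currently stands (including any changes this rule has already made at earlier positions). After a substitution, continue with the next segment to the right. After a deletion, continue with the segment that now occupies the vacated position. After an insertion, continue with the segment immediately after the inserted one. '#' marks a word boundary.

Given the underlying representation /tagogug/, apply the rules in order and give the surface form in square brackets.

[tahohuk]

A Intervocalic Lenition: [tagogug] → [tahohug]
B Degemination: no change — [tahohug]
C Final Devoicing: [tahohug] → [tahohuk]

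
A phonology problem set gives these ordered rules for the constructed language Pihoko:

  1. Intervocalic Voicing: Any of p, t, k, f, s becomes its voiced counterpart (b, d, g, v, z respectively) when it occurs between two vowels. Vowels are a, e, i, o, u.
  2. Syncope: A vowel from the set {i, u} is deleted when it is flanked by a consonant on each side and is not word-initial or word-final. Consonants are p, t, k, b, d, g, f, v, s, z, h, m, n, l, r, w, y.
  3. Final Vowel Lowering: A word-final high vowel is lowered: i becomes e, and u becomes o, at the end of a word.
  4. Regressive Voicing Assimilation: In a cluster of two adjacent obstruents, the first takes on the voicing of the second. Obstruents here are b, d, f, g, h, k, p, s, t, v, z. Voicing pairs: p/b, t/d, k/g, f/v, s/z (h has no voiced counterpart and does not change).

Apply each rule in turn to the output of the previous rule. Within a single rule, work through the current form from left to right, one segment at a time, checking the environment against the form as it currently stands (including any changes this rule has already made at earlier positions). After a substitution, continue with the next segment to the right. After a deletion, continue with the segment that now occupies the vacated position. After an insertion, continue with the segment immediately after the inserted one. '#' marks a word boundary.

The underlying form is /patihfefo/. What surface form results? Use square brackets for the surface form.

1 Intervocalic Voicing: [patihfefo] → [padihfevo]
2 Syncope: [padihfevo] → [padhfevo]
3 Final Vowel Lowering: no change — [padhfevo]
4 Regressive Voicing Assimilation: [padhfevo] → [pathfevo]

[pathfevo]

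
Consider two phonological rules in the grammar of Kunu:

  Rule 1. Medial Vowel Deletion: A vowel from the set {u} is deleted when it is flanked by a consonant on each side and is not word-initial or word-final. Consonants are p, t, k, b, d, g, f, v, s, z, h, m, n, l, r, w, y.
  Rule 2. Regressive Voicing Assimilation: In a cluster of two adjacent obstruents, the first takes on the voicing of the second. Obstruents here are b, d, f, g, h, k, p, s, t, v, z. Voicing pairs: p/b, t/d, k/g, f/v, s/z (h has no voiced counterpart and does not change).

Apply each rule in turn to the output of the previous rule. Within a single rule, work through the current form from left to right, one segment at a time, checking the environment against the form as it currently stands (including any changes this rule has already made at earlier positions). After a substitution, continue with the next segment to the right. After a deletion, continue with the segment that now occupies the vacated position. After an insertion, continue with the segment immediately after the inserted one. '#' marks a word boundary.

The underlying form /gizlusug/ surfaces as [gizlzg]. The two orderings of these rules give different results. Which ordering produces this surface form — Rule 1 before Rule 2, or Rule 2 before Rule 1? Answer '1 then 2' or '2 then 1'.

1 then 2

Order 1 then 2:
  1 Medial Vowel Deletion: [gizlusug] → [gizlsg]
  2 Regressive Voicing Assimilation: [gizlsg] → [gizlzg]
  result: [gizlzg]
Order 2 then 1:
  2 Regressive Voicing Assimilation: no change — [gizlusug]
  1 Medial Vowel Deletion: [gizlusug] → [gizlsg]
  result: [gizlsg]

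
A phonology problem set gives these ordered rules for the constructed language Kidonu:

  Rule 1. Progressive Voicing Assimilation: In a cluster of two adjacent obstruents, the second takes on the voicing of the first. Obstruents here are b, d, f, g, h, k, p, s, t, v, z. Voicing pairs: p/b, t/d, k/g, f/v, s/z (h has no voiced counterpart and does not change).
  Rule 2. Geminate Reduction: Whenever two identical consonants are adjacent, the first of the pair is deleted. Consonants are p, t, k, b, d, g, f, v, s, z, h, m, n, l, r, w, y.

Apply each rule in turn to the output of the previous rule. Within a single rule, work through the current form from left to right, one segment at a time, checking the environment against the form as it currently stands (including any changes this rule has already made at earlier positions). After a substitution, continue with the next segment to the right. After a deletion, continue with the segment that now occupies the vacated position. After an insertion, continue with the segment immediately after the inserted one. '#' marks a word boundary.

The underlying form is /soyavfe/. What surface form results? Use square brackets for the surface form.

Rule 1 Progressive Voicing Assimilation: [soyavfe] → [soyavve]
Rule 2 Geminate Reduction: [soyavve] → [soyave]

[soyave]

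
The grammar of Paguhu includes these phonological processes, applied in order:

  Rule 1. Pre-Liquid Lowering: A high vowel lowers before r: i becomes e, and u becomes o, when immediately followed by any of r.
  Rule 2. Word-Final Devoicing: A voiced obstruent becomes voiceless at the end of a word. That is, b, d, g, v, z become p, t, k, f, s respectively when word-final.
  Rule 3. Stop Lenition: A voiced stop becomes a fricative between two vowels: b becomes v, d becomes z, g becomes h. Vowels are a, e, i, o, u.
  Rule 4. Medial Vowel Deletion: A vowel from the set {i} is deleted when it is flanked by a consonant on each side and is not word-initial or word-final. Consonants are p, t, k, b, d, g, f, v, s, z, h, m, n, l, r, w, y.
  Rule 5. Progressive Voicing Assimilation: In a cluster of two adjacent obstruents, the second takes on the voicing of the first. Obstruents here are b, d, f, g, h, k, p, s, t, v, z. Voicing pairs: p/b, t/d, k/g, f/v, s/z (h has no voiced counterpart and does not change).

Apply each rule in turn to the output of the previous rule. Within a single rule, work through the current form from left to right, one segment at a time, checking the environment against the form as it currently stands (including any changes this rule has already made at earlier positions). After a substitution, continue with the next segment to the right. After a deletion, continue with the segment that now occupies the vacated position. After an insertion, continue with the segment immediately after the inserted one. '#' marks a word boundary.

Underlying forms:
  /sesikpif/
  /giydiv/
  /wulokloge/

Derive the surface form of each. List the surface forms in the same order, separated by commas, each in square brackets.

/sesikpif/:
  Rule 1 Pre-Liquid Lowering: no change — [sesikpif]
  Rule 2 Word-Final Devoicing: no change — [sesikpif]
  Rule 3 Stop Lenition: no change — [sesikpif]
  Rule 4 Medial Vowel Deletion: [sesikpif] → [seskpf]
  Rule 5 Progressive Voicing Assimilation: no change — [seskpf]
/giydiv/:
  Rule 1 Pre-Liquid Lowering: no change — [giydiv]
  Rule 2 Word-Final Devoicing: [giydiv] → [giydif]
  Rule 3 Stop Lenition: no change — [giydif]
  Rule 4 Medial Vowel Deletion: [giydif] → [gydf]
  Rule 5 Progressive Voicing Assimilation: [gydf] → [gydv]
/wulokloge/:
  Rule 1 Pre-Liquid Lowering: no change — [wulokloge]
  Rule 2 Word-Final Devoicing: no change — [wulokloge]
  Rule 3 Stop Lenition: [wulokloge] → [wuloklohe]
  Rule 4 Medial Vowel Deletion: no change — [wuloklohe]
  Rule 5 Progressive Voicing Assimilation: no change — [wuloklohe]

[seskpf], [gydv], [wuloklohe]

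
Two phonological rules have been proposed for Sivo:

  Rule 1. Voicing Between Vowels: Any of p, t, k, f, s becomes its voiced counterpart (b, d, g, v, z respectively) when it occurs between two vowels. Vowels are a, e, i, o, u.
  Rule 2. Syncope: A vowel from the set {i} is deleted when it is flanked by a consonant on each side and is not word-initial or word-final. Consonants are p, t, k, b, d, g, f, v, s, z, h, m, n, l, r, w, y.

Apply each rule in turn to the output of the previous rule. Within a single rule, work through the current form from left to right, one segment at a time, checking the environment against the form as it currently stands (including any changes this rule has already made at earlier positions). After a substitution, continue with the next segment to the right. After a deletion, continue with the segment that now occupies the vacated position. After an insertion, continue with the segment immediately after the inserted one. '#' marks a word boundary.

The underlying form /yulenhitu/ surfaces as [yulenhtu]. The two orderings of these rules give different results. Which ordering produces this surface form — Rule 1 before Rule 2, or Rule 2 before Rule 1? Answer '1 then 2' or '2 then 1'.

2 then 1

Order 1 then 2:
  1 Voicing Between Vowels: [yulenhitu] → [yulenhidu]
  2 Syncope: [yulenhidu] → [yulenhdu]
  result: [yulenhdu]
Order 2 then 1:
  2 Syncope: [yulenhitu] → [yulenhtu]
  1 Voicing Between Vowels: no change — [yulenhtu]
  result: [yulenhtu]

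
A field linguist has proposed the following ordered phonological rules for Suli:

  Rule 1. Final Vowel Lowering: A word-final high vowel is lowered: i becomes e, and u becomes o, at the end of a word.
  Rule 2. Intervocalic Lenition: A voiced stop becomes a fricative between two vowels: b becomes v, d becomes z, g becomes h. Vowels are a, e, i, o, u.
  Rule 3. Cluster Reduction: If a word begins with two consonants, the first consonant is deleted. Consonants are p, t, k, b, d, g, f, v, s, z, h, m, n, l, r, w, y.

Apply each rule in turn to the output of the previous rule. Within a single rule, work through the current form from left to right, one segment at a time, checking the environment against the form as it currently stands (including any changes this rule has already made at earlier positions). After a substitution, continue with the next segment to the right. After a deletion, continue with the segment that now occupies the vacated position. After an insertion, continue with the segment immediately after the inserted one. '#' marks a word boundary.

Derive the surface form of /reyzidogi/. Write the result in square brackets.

Rule 1 Final Vowel Lowering: [reyzidogi] → [reyzidoge]
Rule 2 Intervocalic Lenition: [reyzidoge] → [reyzizohe]
Rule 3 Cluster Reduction: no change — [reyzizohe]

[reyzizohe]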